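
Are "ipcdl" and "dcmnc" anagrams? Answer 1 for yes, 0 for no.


Strings: "ipcdl", "dcmnc"
Sorted first:  cdilp
Sorted second: ccdmn
Differ at position 1: 'd' vs 'c' => not anagrams

0


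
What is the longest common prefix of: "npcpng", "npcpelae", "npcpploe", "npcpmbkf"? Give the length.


Words: npcpng, npcpelae, npcpploe, npcpmbkf
  Position 0: all 'n' => match
  Position 1: all 'p' => match
  Position 2: all 'c' => match
  Position 3: all 'p' => match
  Position 4: ('n', 'e', 'p', 'm') => mismatch, stop
LCP = "npcp" (length 4)

4


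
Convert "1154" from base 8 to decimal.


Input: "1154" in base 8
Positional expansion:
  Digit '1' (value 1) x 8^3 = 512
  Digit '1' (value 1) x 8^2 = 64
  Digit '5' (value 5) x 8^1 = 40
  Digit '4' (value 4) x 8^0 = 4
Sum = 620

620


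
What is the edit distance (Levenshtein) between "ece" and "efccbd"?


Computing edit distance: "ece" -> "efccbd"
DP table:
           e    f    c    c    b    d
      0    1    2    3    4    5    6
  e   1    0    1    2    3    4    5
  c   2    1    1    1    2    3    4
  e   3    2    2    2    2    3    4
Edit distance = dp[3][6] = 4

4


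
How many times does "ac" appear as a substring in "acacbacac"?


Searching for "ac" in "acacbacac"
Scanning each position:
  Position 0: "ac" => MATCH
  Position 1: "ca" => no
  Position 2: "ac" => MATCH
  Position 3: "cb" => no
  Position 4: "ba" => no
  Position 5: "ac" => MATCH
  Position 6: "ca" => no
  Position 7: "ac" => MATCH
Total occurrences: 4

4


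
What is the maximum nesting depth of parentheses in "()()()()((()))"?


Input: "()()()()((()))"
Tracking depth:
  Position 0 '(': depth becomes 1
  Position 1 ')': depth becomes 0
  Position 2 '(': depth becomes 1
  Position 3 ')': depth becomes 0
  Position 4 '(': depth becomes 1
  Position 5 ')': depth becomes 0
  Position 6 '(': depth becomes 1
  Position 7 ')': depth becomes 0
  Position 8 '(': depth becomes 1
  Position 9 '(': depth becomes 2
  Position 10 '(': depth becomes 3
  Position 11 ')': depth becomes 2
  Position 12 ')': depth becomes 1
  Position 13 ')': depth becomes 0
Maximum depth reached: 3

3


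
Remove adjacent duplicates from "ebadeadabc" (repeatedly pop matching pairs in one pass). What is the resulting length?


Input: ebadeadabc
Stack-based adjacent duplicate removal:
  Read 'e': push. Stack: e
  Read 'b': push. Stack: eb
  Read 'a': push. Stack: eba
  Read 'd': push. Stack: ebad
  Read 'e': push. Stack: ebade
  Read 'a': push. Stack: ebadea
  Read 'd': push. Stack: ebadead
  Read 'a': push. Stack: ebadeada
  Read 'b': push. Stack: ebadeadab
  Read 'c': push. Stack: ebadeadabc
Final stack: "ebadeadabc" (length 10)

10


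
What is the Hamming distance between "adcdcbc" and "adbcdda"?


Comparing "adcdcbc" and "adbcdda" position by position:
  Position 0: 'a' vs 'a' => same
  Position 1: 'd' vs 'd' => same
  Position 2: 'c' vs 'b' => differ
  Position 3: 'd' vs 'c' => differ
  Position 4: 'c' vs 'd' => differ
  Position 5: 'b' vs 'd' => differ
  Position 6: 'c' vs 'a' => differ
Total differences (Hamming distance): 5

5


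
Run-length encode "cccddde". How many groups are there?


Input: cccddde
Scanning for consecutive runs:
  Group 1: 'c' x 3 (positions 0-2)
  Group 2: 'd' x 3 (positions 3-5)
  Group 3: 'e' x 1 (positions 6-6)
Total groups: 3

3


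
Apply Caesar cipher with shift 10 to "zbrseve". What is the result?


Caesar cipher: shift "zbrseve" by 10
  'z' (pos 25) + 10 = pos 9 = 'j'
  'b' (pos 1) + 10 = pos 11 = 'l'
  'r' (pos 17) + 10 = pos 1 = 'b'
  's' (pos 18) + 10 = pos 2 = 'c'
  'e' (pos 4) + 10 = pos 14 = 'o'
  'v' (pos 21) + 10 = pos 5 = 'f'
  'e' (pos 4) + 10 = pos 14 = 'o'
Result: jlbcofo

jlbcofo


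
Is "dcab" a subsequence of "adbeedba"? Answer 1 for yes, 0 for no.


Check if "dcab" is a subsequence of "adbeedba"
Greedy scan:
  Position 0 ('a'): no match needed
  Position 1 ('d'): matches sub[0] = 'd'
  Position 2 ('b'): no match needed
  Position 3 ('e'): no match needed
  Position 4 ('e'): no match needed
  Position 5 ('d'): no match needed
  Position 6 ('b'): no match needed
  Position 7 ('a'): no match needed
Only matched 1/4 characters => not a subsequence

0


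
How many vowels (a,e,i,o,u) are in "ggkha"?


Input: ggkha
Checking each character:
  'g' at position 0: consonant
  'g' at position 1: consonant
  'k' at position 2: consonant
  'h' at position 3: consonant
  'a' at position 4: vowel (running total: 1)
Total vowels: 1

1


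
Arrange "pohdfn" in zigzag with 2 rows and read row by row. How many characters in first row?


Zigzag "pohdfn" into 2 rows:
Placing characters:
  'p' => row 0
  'o' => row 1
  'h' => row 0
  'd' => row 1
  'f' => row 0
  'n' => row 1
Rows:
  Row 0: "phf"
  Row 1: "odn"
First row length: 3

3


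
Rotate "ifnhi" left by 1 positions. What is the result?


Input: "ifnhi", rotate left by 1
First 1 characters: "i"
Remaining characters: "fnhi"
Concatenate remaining + first: "fnhi" + "i" = "fnhii"

fnhii


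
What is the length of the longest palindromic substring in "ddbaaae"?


Input: "ddbaaae"
Checking substrings for palindromes:
  [3:6] "aaa" (len 3) => palindrome
  [0:2] "dd" (len 2) => palindrome
  [3:5] "aa" (len 2) => palindrome
  [4:6] "aa" (len 2) => palindrome
Longest palindromic substring: "aaa" with length 3

3


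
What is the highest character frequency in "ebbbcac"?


Input: ebbbcac
Character counts:
  'a': 1
  'b': 3
  'c': 2
  'e': 1
Maximum frequency: 3

3


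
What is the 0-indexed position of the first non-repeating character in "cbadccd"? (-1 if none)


Input: cbadccd
Character frequencies:
  'a': 1
  'b': 1
  'c': 3
  'd': 2
Scanning left to right for freq == 1:
  Position 0 ('c'): freq=3, skip
  Position 1 ('b'): unique! => answer = 1

1


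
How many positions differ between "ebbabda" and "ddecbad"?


Comparing "ebbabda" and "ddecbad" position by position:
  Position 0: 'e' vs 'd' => DIFFER
  Position 1: 'b' vs 'd' => DIFFER
  Position 2: 'b' vs 'e' => DIFFER
  Position 3: 'a' vs 'c' => DIFFER
  Position 4: 'b' vs 'b' => same
  Position 5: 'd' vs 'a' => DIFFER
  Position 6: 'a' vs 'd' => DIFFER
Positions that differ: 6

6


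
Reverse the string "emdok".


Input: emdok
Reading characters right to left:
  Position 4: 'k'
  Position 3: 'o'
  Position 2: 'd'
  Position 1: 'm'
  Position 0: 'e'
Reversed: kodme

kodme


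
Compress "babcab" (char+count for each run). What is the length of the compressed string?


Input: babcab
Runs:
  'b' x 1 => "b1"
  'a' x 1 => "a1"
  'b' x 1 => "b1"
  'c' x 1 => "c1"
  'a' x 1 => "a1"
  'b' x 1 => "b1"
Compressed: "b1a1b1c1a1b1"
Compressed length: 12

12


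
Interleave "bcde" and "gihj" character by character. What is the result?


Interleaving "bcde" and "gihj":
  Position 0: 'b' from first, 'g' from second => "bg"
  Position 1: 'c' from first, 'i' from second => "ci"
  Position 2: 'd' from first, 'h' from second => "dh"
  Position 3: 'e' from first, 'j' from second => "ej"
Result: bgcidhej

bgcidhej


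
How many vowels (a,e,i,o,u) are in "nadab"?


Input: nadab
Checking each character:
  'n' at position 0: consonant
  'a' at position 1: vowel (running total: 1)
  'd' at position 2: consonant
  'a' at position 3: vowel (running total: 2)
  'b' at position 4: consonant
Total vowels: 2

2


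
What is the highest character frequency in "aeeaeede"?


Input: aeeaeede
Character counts:
  'a': 2
  'd': 1
  'e': 5
Maximum frequency: 5

5


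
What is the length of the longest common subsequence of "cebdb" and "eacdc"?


LCS of "cebdb" and "eacdc"
DP table:
           e    a    c    d    c
      0    0    0    0    0    0
  c   0    0    0    1    1    1
  e   0    1    1    1    1    1
  b   0    1    1    1    1    1
  d   0    1    1    1    2    2
  b   0    1    1    1    2    2
LCS length = dp[5][5] = 2

2


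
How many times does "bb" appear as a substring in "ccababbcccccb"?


Searching for "bb" in "ccababbcccccb"
Scanning each position:
  Position 0: "cc" => no
  Position 1: "ca" => no
  Position 2: "ab" => no
  Position 3: "ba" => no
  Position 4: "ab" => no
  Position 5: "bb" => MATCH
  Position 6: "bc" => no
  Position 7: "cc" => no
  Position 8: "cc" => no
  Position 9: "cc" => no
  Position 10: "cc" => no
  Position 11: "cb" => no
Total occurrences: 1

1


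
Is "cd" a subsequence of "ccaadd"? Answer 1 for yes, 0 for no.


Check if "cd" is a subsequence of "ccaadd"
Greedy scan:
  Position 0 ('c'): matches sub[0] = 'c'
  Position 1 ('c'): no match needed
  Position 2 ('a'): no match needed
  Position 3 ('a'): no match needed
  Position 4 ('d'): matches sub[1] = 'd'
  Position 5 ('d'): no match needed
All 2 characters matched => is a subsequence

1


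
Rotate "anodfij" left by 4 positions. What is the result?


Input: "anodfij", rotate left by 4
First 4 characters: "anod"
Remaining characters: "fij"
Concatenate remaining + first: "fij" + "anod" = "fijanod"

fijanod


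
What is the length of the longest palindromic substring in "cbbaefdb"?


Input: "cbbaefdb"
Checking substrings for palindromes:
  [1:3] "bb" (len 2) => palindrome
Longest palindromic substring: "bb" with length 2

2


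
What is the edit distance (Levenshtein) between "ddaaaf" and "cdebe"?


Computing edit distance: "ddaaaf" -> "cdebe"
DP table:
           c    d    e    b    e
      0    1    2    3    4    5
  d   1    1    1    2    3    4
  d   2    2    1    2    3    4
  a   3    3    2    2    3    4
  a   4    4    3    3    3    4
  a   5    5    4    4    4    4
  f   6    6    5    5    5    5
Edit distance = dp[6][5] = 5

5


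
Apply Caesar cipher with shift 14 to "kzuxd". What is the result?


Caesar cipher: shift "kzuxd" by 14
  'k' (pos 10) + 14 = pos 24 = 'y'
  'z' (pos 25) + 14 = pos 13 = 'n'
  'u' (pos 20) + 14 = pos 8 = 'i'
  'x' (pos 23) + 14 = pos 11 = 'l'
  'd' (pos 3) + 14 = pos 17 = 'r'
Result: ynilr

ynilr


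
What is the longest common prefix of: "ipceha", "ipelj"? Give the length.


Words: ipceha, ipelj
  Position 0: all 'i' => match
  Position 1: all 'p' => match
  Position 2: ('c', 'e') => mismatch, stop
LCP = "ip" (length 2)

2


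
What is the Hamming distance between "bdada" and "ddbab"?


Comparing "bdada" and "ddbab" position by position:
  Position 0: 'b' vs 'd' => differ
  Position 1: 'd' vs 'd' => same
  Position 2: 'a' vs 'b' => differ
  Position 3: 'd' vs 'a' => differ
  Position 4: 'a' vs 'b' => differ
Total differences (Hamming distance): 4

4


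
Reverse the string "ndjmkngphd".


Input: ndjmkngphd
Reading characters right to left:
  Position 9: 'd'
  Position 8: 'h'
  Position 7: 'p'
  Position 6: 'g'
  Position 5: 'n'
  Position 4: 'k'
  Position 3: 'm'
  Position 2: 'j'
  Position 1: 'd'
  Position 0: 'n'
Reversed: dhpgnkmjdn

dhpgnkmjdn


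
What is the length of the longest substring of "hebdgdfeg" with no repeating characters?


Input: "hebdgdfeg"
Sliding window (track last position of each char):
  Position 0 ('h'): window [0,0] length 1 -- new best
  Position 1 ('e'): window [0,1] length 2 -- new best
  Position 2 ('b'): window [0,2] length 3 -- new best
  Position 3 ('d'): window [0,3] length 4 -- new best
  Position 4 ('g'): window [0,4] length 5 -- new best
  Position 5 ('d'): repeat (last at 3), move window start to 4
  Position 5 ('d'): window [4,5] length 2
  Position 6 ('f'): window [4,6] length 3
  Position 7 ('e'): window [4,7] length 4
  Position 8 ('g'): repeat (last at 4), move window start to 5
  Position 8 ('g'): window [5,8] length 4
Longest substring with no repeats: "hebdg" with length 5

5


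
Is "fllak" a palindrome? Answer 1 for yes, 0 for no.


Input: fllak
Reversed: kallf
  Compare pos 0 ('f') with pos 4 ('k'): MISMATCH
  Compare pos 1 ('l') with pos 3 ('a'): MISMATCH
Result: not a palindrome

0


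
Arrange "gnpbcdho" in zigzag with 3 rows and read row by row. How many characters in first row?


Zigzag "gnpbcdho" into 3 rows:
Placing characters:
  'g' => row 0
  'n' => row 1
  'p' => row 2
  'b' => row 1
  'c' => row 0
  'd' => row 1
  'h' => row 2
  'o' => row 1
Rows:
  Row 0: "gc"
  Row 1: "nbdo"
  Row 2: "ph"
First row length: 2

2


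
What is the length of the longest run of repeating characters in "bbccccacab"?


Input: "bbccccacab"
Scanning for longest run:
  Position 1 ('b'): continues run of 'b', length=2
  Position 2 ('c'): new char, reset run to 1
  Position 3 ('c'): continues run of 'c', length=2
  Position 4 ('c'): continues run of 'c', length=3
  Position 5 ('c'): continues run of 'c', length=4
  Position 6 ('a'): new char, reset run to 1
  Position 7 ('c'): new char, reset run to 1
  Position 8 ('a'): new char, reset run to 1
  Position 9 ('b'): new char, reset run to 1
Longest run: 'c' with length 4

4


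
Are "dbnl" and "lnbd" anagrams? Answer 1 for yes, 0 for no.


Strings: "dbnl", "lnbd"
Sorted first:  bdln
Sorted second: bdln
Sorted forms match => anagrams

1


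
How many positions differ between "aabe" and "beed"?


Comparing "aabe" and "beed" position by position:
  Position 0: 'a' vs 'b' => DIFFER
  Position 1: 'a' vs 'e' => DIFFER
  Position 2: 'b' vs 'e' => DIFFER
  Position 3: 'e' vs 'd' => DIFFER
Positions that differ: 4

4


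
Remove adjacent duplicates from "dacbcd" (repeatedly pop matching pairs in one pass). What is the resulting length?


Input: dacbcd
Stack-based adjacent duplicate removal:
  Read 'd': push. Stack: d
  Read 'a': push. Stack: da
  Read 'c': push. Stack: dac
  Read 'b': push. Stack: dacb
  Read 'c': push. Stack: dacbc
  Read 'd': push. Stack: dacbcd
Final stack: "dacbcd" (length 6)

6


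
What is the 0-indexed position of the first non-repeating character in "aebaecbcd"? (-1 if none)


Input: aebaecbcd
Character frequencies:
  'a': 2
  'b': 2
  'c': 2
  'd': 1
  'e': 2
Scanning left to right for freq == 1:
  Position 0 ('a'): freq=2, skip
  Position 1 ('e'): freq=2, skip
  Position 2 ('b'): freq=2, skip
  Position 3 ('a'): freq=2, skip
  Position 4 ('e'): freq=2, skip
  Position 5 ('c'): freq=2, skip
  Position 6 ('b'): freq=2, skip
  Position 7 ('c'): freq=2, skip
  Position 8 ('d'): unique! => answer = 8

8


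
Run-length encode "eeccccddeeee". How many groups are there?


Input: eeccccddeeee
Scanning for consecutive runs:
  Group 1: 'e' x 2 (positions 0-1)
  Group 2: 'c' x 4 (positions 2-5)
  Group 3: 'd' x 2 (positions 6-7)
  Group 4: 'e' x 4 (positions 8-11)
Total groups: 4

4


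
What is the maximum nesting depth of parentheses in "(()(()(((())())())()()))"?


Input: "(()(()(((())())())()()))"
Tracking depth:
  Position 0 '(': depth becomes 1
  Position 1 '(': depth becomes 2
  Position 2 ')': depth becomes 1
  Position 3 '(': depth becomes 2
  Position 4 '(': depth becomes 3
  Position 5 ')': depth becomes 2
  Position 6 '(': depth becomes 3
  Position 7 '(': depth becomes 4
  Position 8 '(': depth becomes 5
  Position 9 '(': depth becomes 6
  Position 10 ')': depth becomes 5
  Position 11 ')': depth becomes 4
  Position 12 '(': depth becomes 5
  Position 13 ')': depth becomes 4
  Position 14 ')': depth becomes 3
  Position 15 '(': depth becomes 4
  Position 16 ')': depth becomes 3
  Position 17 ')': depth becomes 2
  Position 18 '(': depth becomes 3
  Position 19 ')': depth becomes 2
  Position 20 '(': depth becomes 3
  Position 21 ')': depth becomes 2
  Position 22 ')': depth becomes 1
  Position 23 ')': depth becomes 0
Maximum depth reached: 6

6


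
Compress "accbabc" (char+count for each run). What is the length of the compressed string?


Input: accbabc
Runs:
  'a' x 1 => "a1"
  'c' x 2 => "c2"
  'b' x 1 => "b1"
  'a' x 1 => "a1"
  'b' x 1 => "b1"
  'c' x 1 => "c1"
Compressed: "a1c2b1a1b1c1"
Compressed length: 12

12


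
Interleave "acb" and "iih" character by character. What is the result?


Interleaving "acb" and "iih":
  Position 0: 'a' from first, 'i' from second => "ai"
  Position 1: 'c' from first, 'i' from second => "ci"
  Position 2: 'b' from first, 'h' from second => "bh"
Result: aicibh

aicibh


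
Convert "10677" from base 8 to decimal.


Input: "10677" in base 8
Positional expansion:
  Digit '1' (value 1) x 8^4 = 4096
  Digit '0' (value 0) x 8^3 = 0
  Digit '6' (value 6) x 8^2 = 384
  Digit '7' (value 7) x 8^1 = 56
  Digit '7' (value 7) x 8^0 = 7
Sum = 4543

4543


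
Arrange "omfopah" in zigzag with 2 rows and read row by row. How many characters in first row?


Zigzag "omfopah" into 2 rows:
Placing characters:
  'o' => row 0
  'm' => row 1
  'f' => row 0
  'o' => row 1
  'p' => row 0
  'a' => row 1
  'h' => row 0
Rows:
  Row 0: "ofph"
  Row 1: "moa"
First row length: 4

4


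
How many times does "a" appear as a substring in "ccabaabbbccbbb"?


Searching for "a" in "ccabaabbbccbbb"
Scanning each position:
  Position 0: "c" => no
  Position 1: "c" => no
  Position 2: "a" => MATCH
  Position 3: "b" => no
  Position 4: "a" => MATCH
  Position 5: "a" => MATCH
  Position 6: "b" => no
  Position 7: "b" => no
  Position 8: "b" => no
  Position 9: "c" => no
  Position 10: "c" => no
  Position 11: "b" => no
  Position 12: "b" => no
  Position 13: "b" => no
Total occurrences: 3

3


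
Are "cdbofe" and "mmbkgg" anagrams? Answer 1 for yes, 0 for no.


Strings: "cdbofe", "mmbkgg"
Sorted first:  bcdefo
Sorted second: bggkmm
Differ at position 1: 'c' vs 'g' => not anagrams

0


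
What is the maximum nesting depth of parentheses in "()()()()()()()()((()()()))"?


Input: "()()()()()()()()((()()()))"
Tracking depth:
  Position 0 '(': depth becomes 1
  Position 1 ')': depth becomes 0
  Position 2 '(': depth becomes 1
  Position 3 ')': depth becomes 0
  Position 4 '(': depth becomes 1
  Position 5 ')': depth becomes 0
  Position 6 '(': depth becomes 1
  Position 7 ')': depth becomes 0
  Position 8 '(': depth becomes 1
  Position 9 ')': depth becomes 0
  Position 10 '(': depth becomes 1
  Position 11 ')': depth becomes 0
  Position 12 '(': depth becomes 1
  Position 13 ')': depth becomes 0
  Position 14 '(': depth becomes 1
  Position 15 ')': depth becomes 0
  Position 16 '(': depth becomes 1
  Position 17 '(': depth becomes 2
  Position 18 '(': depth becomes 3
  Position 19 ')': depth becomes 2
  Position 20 '(': depth becomes 3
  Position 21 ')': depth becomes 2
  Position 22 '(': depth becomes 3
  Position 23 ')': depth becomes 2
  Position 24 ')': depth becomes 1
  Position 25 ')': depth becomes 0
Maximum depth reached: 3

3


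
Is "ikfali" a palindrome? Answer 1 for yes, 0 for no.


Input: ikfali
Reversed: ilafki
  Compare pos 0 ('i') with pos 5 ('i'): match
  Compare pos 1 ('k') with pos 4 ('l'): MISMATCH
  Compare pos 2 ('f') with pos 3 ('a'): MISMATCH
Result: not a palindrome

0


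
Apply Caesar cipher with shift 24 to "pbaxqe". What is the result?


Caesar cipher: shift "pbaxqe" by 24
  'p' (pos 15) + 24 = pos 13 = 'n'
  'b' (pos 1) + 24 = pos 25 = 'z'
  'a' (pos 0) + 24 = pos 24 = 'y'
  'x' (pos 23) + 24 = pos 21 = 'v'
  'q' (pos 16) + 24 = pos 14 = 'o'
  'e' (pos 4) + 24 = pos 2 = 'c'
Result: nzyvoc

nzyvoc


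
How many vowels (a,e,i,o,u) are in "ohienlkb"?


Input: ohienlkb
Checking each character:
  'o' at position 0: vowel (running total: 1)
  'h' at position 1: consonant
  'i' at position 2: vowel (running total: 2)
  'e' at position 3: vowel (running total: 3)
  'n' at position 4: consonant
  'l' at position 5: consonant
  'k' at position 6: consonant
  'b' at position 7: consonant
Total vowels: 3

3


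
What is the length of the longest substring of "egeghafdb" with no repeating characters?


Input: "egeghafdb"
Sliding window (track last position of each char):
  Position 0 ('e'): window [0,0] length 1 -- new best
  Position 1 ('g'): window [0,1] length 2 -- new best
  Position 2 ('e'): repeat (last at 0), move window start to 1
  Position 2 ('e'): window [1,2] length 2
  Position 3 ('g'): repeat (last at 1), move window start to 2
  Position 3 ('g'): window [2,3] length 2
  Position 4 ('h'): window [2,4] length 3 -- new best
  Position 5 ('a'): window [2,5] length 4 -- new best
  Position 6 ('f'): window [2,6] length 5 -- new best
  Position 7 ('d'): window [2,7] length 6 -- new best
  Position 8 ('b'): window [2,8] length 7 -- new best
Longest substring with no repeats: "eghafdb" with length 7

7


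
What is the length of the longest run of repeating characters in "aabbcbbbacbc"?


Input: "aabbcbbbacbc"
Scanning for longest run:
  Position 1 ('a'): continues run of 'a', length=2
  Position 2 ('b'): new char, reset run to 1
  Position 3 ('b'): continues run of 'b', length=2
  Position 4 ('c'): new char, reset run to 1
  Position 5 ('b'): new char, reset run to 1
  Position 6 ('b'): continues run of 'b', length=2
  Position 7 ('b'): continues run of 'b', length=3
  Position 8 ('a'): new char, reset run to 1
  Position 9 ('c'): new char, reset run to 1
  Position 10 ('b'): new char, reset run to 1
  Position 11 ('c'): new char, reset run to 1
Longest run: 'b' with length 3

3


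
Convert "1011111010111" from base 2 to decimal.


Input: "1011111010111" in base 2
Positional expansion:
  Digit '1' (value 1) x 2^12 = 4096
  Digit '0' (value 0) x 2^11 = 0
  Digit '1' (value 1) x 2^10 = 1024
  Digit '1' (value 1) x 2^9 = 512
  Digit '1' (value 1) x 2^8 = 256
  Digit '1' (value 1) x 2^7 = 128
  Digit '1' (value 1) x 2^6 = 64
  Digit '0' (value 0) x 2^5 = 0
  Digit '1' (value 1) x 2^4 = 16
  Digit '0' (value 0) x 2^3 = 0
  Digit '1' (value 1) x 2^2 = 4
  Digit '1' (value 1) x 2^1 = 2
  Digit '1' (value 1) x 2^0 = 1
Sum = 6103

6103


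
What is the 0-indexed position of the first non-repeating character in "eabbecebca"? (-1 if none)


Input: eabbecebca
Character frequencies:
  'a': 2
  'b': 3
  'c': 2
  'e': 3
Scanning left to right for freq == 1:
  Position 0 ('e'): freq=3, skip
  Position 1 ('a'): freq=2, skip
  Position 2 ('b'): freq=3, skip
  Position 3 ('b'): freq=3, skip
  Position 4 ('e'): freq=3, skip
  Position 5 ('c'): freq=2, skip
  Position 6 ('e'): freq=3, skip
  Position 7 ('b'): freq=3, skip
  Position 8 ('c'): freq=2, skip
  Position 9 ('a'): freq=2, skip
  No unique character found => answer = -1

-1


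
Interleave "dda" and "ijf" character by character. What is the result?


Interleaving "dda" and "ijf":
  Position 0: 'd' from first, 'i' from second => "di"
  Position 1: 'd' from first, 'j' from second => "dj"
  Position 2: 'a' from first, 'f' from second => "af"
Result: didjaf

didjaf


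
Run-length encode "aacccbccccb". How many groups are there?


Input: aacccbccccb
Scanning for consecutive runs:
  Group 1: 'a' x 2 (positions 0-1)
  Group 2: 'c' x 3 (positions 2-4)
  Group 3: 'b' x 1 (positions 5-5)
  Group 4: 'c' x 4 (positions 6-9)
  Group 5: 'b' x 1 (positions 10-10)
Total groups: 5

5


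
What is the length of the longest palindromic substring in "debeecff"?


Input: "debeecff"
Checking substrings for palindromes:
  [1:4] "ebe" (len 3) => palindrome
  [3:5] "ee" (len 2) => palindrome
  [6:8] "ff" (len 2) => palindrome
Longest palindromic substring: "ebe" with length 3

3


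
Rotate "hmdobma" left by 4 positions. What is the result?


Input: "hmdobma", rotate left by 4
First 4 characters: "hmdo"
Remaining characters: "bma"
Concatenate remaining + first: "bma" + "hmdo" = "bmahmdo"

bmahmdo


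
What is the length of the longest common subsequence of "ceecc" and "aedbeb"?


LCS of "ceecc" and "aedbeb"
DP table:
           a    e    d    b    e    b
      0    0    0    0    0    0    0
  c   0    0    0    0    0    0    0
  e   0    0    1    1    1    1    1
  e   0    0    1    1    1    2    2
  c   0    0    1    1    1    2    2
  c   0    0    1    1    1    2    2
LCS length = dp[5][6] = 2

2


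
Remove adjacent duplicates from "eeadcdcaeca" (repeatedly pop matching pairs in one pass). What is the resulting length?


Input: eeadcdcaeca
Stack-based adjacent duplicate removal:
  Read 'e': push. Stack: e
  Read 'e': matches stack top 'e' => pop. Stack: (empty)
  Read 'a': push. Stack: a
  Read 'd': push. Stack: ad
  Read 'c': push. Stack: adc
  Read 'd': push. Stack: adcd
  Read 'c': push. Stack: adcdc
  Read 'a': push. Stack: adcdca
  Read 'e': push. Stack: adcdcae
  Read 'c': push. Stack: adcdcaec
  Read 'a': push. Stack: adcdcaeca
Final stack: "adcdcaeca" (length 9)

9


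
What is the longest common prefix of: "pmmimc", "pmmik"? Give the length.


Words: pmmimc, pmmik
  Position 0: all 'p' => match
  Position 1: all 'm' => match
  Position 2: all 'm' => match
  Position 3: all 'i' => match
  Position 4: ('m', 'k') => mismatch, stop
LCP = "pmmi" (length 4)

4


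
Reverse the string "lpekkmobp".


Input: lpekkmobp
Reading characters right to left:
  Position 8: 'p'
  Position 7: 'b'
  Position 6: 'o'
  Position 5: 'm'
  Position 4: 'k'
  Position 3: 'k'
  Position 2: 'e'
  Position 1: 'p'
  Position 0: 'l'
Reversed: pbomkkepl

pbomkkepl


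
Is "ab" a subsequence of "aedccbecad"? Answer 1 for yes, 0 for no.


Check if "ab" is a subsequence of "aedccbecad"
Greedy scan:
  Position 0 ('a'): matches sub[0] = 'a'
  Position 1 ('e'): no match needed
  Position 2 ('d'): no match needed
  Position 3 ('c'): no match needed
  Position 4 ('c'): no match needed
  Position 5 ('b'): matches sub[1] = 'b'
  Position 6 ('e'): no match needed
  Position 7 ('c'): no match needed
  Position 8 ('a'): no match needed
  Position 9 ('d'): no match needed
All 2 characters matched => is a subsequence

1


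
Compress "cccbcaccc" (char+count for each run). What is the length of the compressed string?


Input: cccbcaccc
Runs:
  'c' x 3 => "c3"
  'b' x 1 => "b1"
  'c' x 1 => "c1"
  'a' x 1 => "a1"
  'c' x 3 => "c3"
Compressed: "c3b1c1a1c3"
Compressed length: 10

10


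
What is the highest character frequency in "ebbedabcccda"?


Input: ebbedabcccda
Character counts:
  'a': 2
  'b': 3
  'c': 3
  'd': 2
  'e': 2
Maximum frequency: 3

3


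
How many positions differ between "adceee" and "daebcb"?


Comparing "adceee" and "daebcb" position by position:
  Position 0: 'a' vs 'd' => DIFFER
  Position 1: 'd' vs 'a' => DIFFER
  Position 2: 'c' vs 'e' => DIFFER
  Position 3: 'e' vs 'b' => DIFFER
  Position 4: 'e' vs 'c' => DIFFER
  Position 5: 'e' vs 'b' => DIFFER
Positions that differ: 6

6


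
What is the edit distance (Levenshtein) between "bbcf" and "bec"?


Computing edit distance: "bbcf" -> "bec"
DP table:
           b    e    c
      0    1    2    3
  b   1    0    1    2
  b   2    1    1    2
  c   3    2    2    1
  f   4    3    3    2
Edit distance = dp[4][3] = 2

2


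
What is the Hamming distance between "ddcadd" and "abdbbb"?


Comparing "ddcadd" and "abdbbb" position by position:
  Position 0: 'd' vs 'a' => differ
  Position 1: 'd' vs 'b' => differ
  Position 2: 'c' vs 'd' => differ
  Position 3: 'a' vs 'b' => differ
  Position 4: 'd' vs 'b' => differ
  Position 5: 'd' vs 'b' => differ
Total differences (Hamming distance): 6

6


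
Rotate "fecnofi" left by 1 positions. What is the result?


Input: "fecnofi", rotate left by 1
First 1 characters: "f"
Remaining characters: "ecnofi"
Concatenate remaining + first: "ecnofi" + "f" = "ecnofif"

ecnofif


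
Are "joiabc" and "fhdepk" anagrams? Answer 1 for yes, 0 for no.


Strings: "joiabc", "fhdepk"
Sorted first:  abcijo
Sorted second: defhkp
Differ at position 0: 'a' vs 'd' => not anagrams

0


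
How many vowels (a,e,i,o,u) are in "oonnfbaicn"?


Input: oonnfbaicn
Checking each character:
  'o' at position 0: vowel (running total: 1)
  'o' at position 1: vowel (running total: 2)
  'n' at position 2: consonant
  'n' at position 3: consonant
  'f' at position 4: consonant
  'b' at position 5: consonant
  'a' at position 6: vowel (running total: 3)
  'i' at position 7: vowel (running total: 4)
  'c' at position 8: consonant
  'n' at position 9: consonant
Total vowels: 4

4


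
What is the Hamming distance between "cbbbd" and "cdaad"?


Comparing "cbbbd" and "cdaad" position by position:
  Position 0: 'c' vs 'c' => same
  Position 1: 'b' vs 'd' => differ
  Position 2: 'b' vs 'a' => differ
  Position 3: 'b' vs 'a' => differ
  Position 4: 'd' vs 'd' => same
Total differences (Hamming distance): 3

3


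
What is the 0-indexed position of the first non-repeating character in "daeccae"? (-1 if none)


Input: daeccae
Character frequencies:
  'a': 2
  'c': 2
  'd': 1
  'e': 2
Scanning left to right for freq == 1:
  Position 0 ('d'): unique! => answer = 0

0


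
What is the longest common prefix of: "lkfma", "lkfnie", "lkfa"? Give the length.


Words: lkfma, lkfnie, lkfa
  Position 0: all 'l' => match
  Position 1: all 'k' => match
  Position 2: all 'f' => match
  Position 3: ('m', 'n', 'a') => mismatch, stop
LCP = "lkf" (length 3)

3


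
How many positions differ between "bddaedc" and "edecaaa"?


Comparing "bddaedc" and "edecaaa" position by position:
  Position 0: 'b' vs 'e' => DIFFER
  Position 1: 'd' vs 'd' => same
  Position 2: 'd' vs 'e' => DIFFER
  Position 3: 'a' vs 'c' => DIFFER
  Position 4: 'e' vs 'a' => DIFFER
  Position 5: 'd' vs 'a' => DIFFER
  Position 6: 'c' vs 'a' => DIFFER
Positions that differ: 6

6


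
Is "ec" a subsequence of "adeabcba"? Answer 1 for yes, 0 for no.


Check if "ec" is a subsequence of "adeabcba"
Greedy scan:
  Position 0 ('a'): no match needed
  Position 1 ('d'): no match needed
  Position 2 ('e'): matches sub[0] = 'e'
  Position 3 ('a'): no match needed
  Position 4 ('b'): no match needed
  Position 5 ('c'): matches sub[1] = 'c'
  Position 6 ('b'): no match needed
  Position 7 ('a'): no match needed
All 2 characters matched => is a subsequence

1


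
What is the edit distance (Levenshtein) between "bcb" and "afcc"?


Computing edit distance: "bcb" -> "afcc"
DP table:
           a    f    c    c
      0    1    2    3    4
  b   1    1    2    3    4
  c   2    2    2    2    3
  b   3    3    3    3    3
Edit distance = dp[3][4] = 3

3


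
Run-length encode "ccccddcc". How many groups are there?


Input: ccccddcc
Scanning for consecutive runs:
  Group 1: 'c' x 4 (positions 0-3)
  Group 2: 'd' x 2 (positions 4-5)
  Group 3: 'c' x 2 (positions 6-7)
Total groups: 3

3


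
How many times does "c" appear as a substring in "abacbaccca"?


Searching for "c" in "abacbaccca"
Scanning each position:
  Position 0: "a" => no
  Position 1: "b" => no
  Position 2: "a" => no
  Position 3: "c" => MATCH
  Position 4: "b" => no
  Position 5: "a" => no
  Position 6: "c" => MATCH
  Position 7: "c" => MATCH
  Position 8: "c" => MATCH
  Position 9: "a" => no
Total occurrences: 4

4


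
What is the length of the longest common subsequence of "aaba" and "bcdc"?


LCS of "aaba" and "bcdc"
DP table:
           b    c    d    c
      0    0    0    0    0
  a   0    0    0    0    0
  a   0    0    0    0    0
  b   0    1    1    1    1
  a   0    1    1    1    1
LCS length = dp[4][4] = 1

1


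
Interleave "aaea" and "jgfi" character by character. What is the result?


Interleaving "aaea" and "jgfi":
  Position 0: 'a' from first, 'j' from second => "aj"
  Position 1: 'a' from first, 'g' from second => "ag"
  Position 2: 'e' from first, 'f' from second => "ef"
  Position 3: 'a' from first, 'i' from second => "ai"
Result: ajagefai

ajagefai


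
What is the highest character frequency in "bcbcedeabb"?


Input: bcbcedeabb
Character counts:
  'a': 1
  'b': 4
  'c': 2
  'd': 1
  'e': 2
Maximum frequency: 4

4


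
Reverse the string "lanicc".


Input: lanicc
Reading characters right to left:
  Position 5: 'c'
  Position 4: 'c'
  Position 3: 'i'
  Position 2: 'n'
  Position 1: 'a'
  Position 0: 'l'
Reversed: ccinal

ccinal


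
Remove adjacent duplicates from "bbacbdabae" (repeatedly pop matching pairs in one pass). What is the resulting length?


Input: bbacbdabae
Stack-based adjacent duplicate removal:
  Read 'b': push. Stack: b
  Read 'b': matches stack top 'b' => pop. Stack: (empty)
  Read 'a': push. Stack: a
  Read 'c': push. Stack: ac
  Read 'b': push. Stack: acb
  Read 'd': push. Stack: acbd
  Read 'a': push. Stack: acbda
  Read 'b': push. Stack: acbdab
  Read 'a': push. Stack: acbdaba
  Read 'e': push. Stack: acbdabae
Final stack: "acbdabae" (length 8)

8


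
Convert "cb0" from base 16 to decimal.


Input: "cb0" in base 16
Positional expansion:
  Digit 'c' (value 12) x 16^2 = 3072
  Digit 'b' (value 11) x 16^1 = 176
  Digit '0' (value 0) x 16^0 = 0
Sum = 3248

3248


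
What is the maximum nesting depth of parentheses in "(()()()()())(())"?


Input: "(()()()()())(())"
Tracking depth:
  Position 0 '(': depth becomes 1
  Position 1 '(': depth becomes 2
  Position 2 ')': depth becomes 1
  Position 3 '(': depth becomes 2
  Position 4 ')': depth becomes 1
  Position 5 '(': depth becomes 2
  Position 6 ')': depth becomes 1
  Position 7 '(': depth becomes 2
  Position 8 ')': depth becomes 1
  Position 9 '(': depth becomes 2
  Position 10 ')': depth becomes 1
  Position 11 ')': depth becomes 0
  Position 12 '(': depth becomes 1
  Position 13 '(': depth becomes 2
  Position 14 ')': depth becomes 1
  Position 15 ')': depth becomes 0
Maximum depth reached: 2

2


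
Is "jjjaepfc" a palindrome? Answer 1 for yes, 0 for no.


Input: jjjaepfc
Reversed: cfpeajjj
  Compare pos 0 ('j') with pos 7 ('c'): MISMATCH
  Compare pos 1 ('j') with pos 6 ('f'): MISMATCH
  Compare pos 2 ('j') with pos 5 ('p'): MISMATCH
  Compare pos 3 ('a') with pos 4 ('e'): MISMATCH
Result: not a palindrome

0


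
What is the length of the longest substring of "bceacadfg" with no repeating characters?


Input: "bceacadfg"
Sliding window (track last position of each char):
  Position 0 ('b'): window [0,0] length 1 -- new best
  Position 1 ('c'): window [0,1] length 2 -- new best
  Position 2 ('e'): window [0,2] length 3 -- new best
  Position 3 ('a'): window [0,3] length 4 -- new best
  Position 4 ('c'): repeat (last at 1), move window start to 2
  Position 4 ('c'): window [2,4] length 3
  Position 5 ('a'): repeat (last at 3), move window start to 4
  Position 5 ('a'): window [4,5] length 2
  Position 6 ('d'): window [4,6] length 3
  Position 7 ('f'): window [4,7] length 4
  Position 8 ('g'): window [4,8] length 5 -- new best
Longest substring with no repeats: "cadfg" with length 5

5


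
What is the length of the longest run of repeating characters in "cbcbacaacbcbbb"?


Input: "cbcbacaacbcbbb"
Scanning for longest run:
  Position 1 ('b'): new char, reset run to 1
  Position 2 ('c'): new char, reset run to 1
  Position 3 ('b'): new char, reset run to 1
  Position 4 ('a'): new char, reset run to 1
  Position 5 ('c'): new char, reset run to 1
  Position 6 ('a'): new char, reset run to 1
  Position 7 ('a'): continues run of 'a', length=2
  Position 8 ('c'): new char, reset run to 1
  Position 9 ('b'): new char, reset run to 1
  Position 10 ('c'): new char, reset run to 1
  Position 11 ('b'): new char, reset run to 1
  Position 12 ('b'): continues run of 'b', length=2
  Position 13 ('b'): continues run of 'b', length=3
Longest run: 'b' with length 3

3


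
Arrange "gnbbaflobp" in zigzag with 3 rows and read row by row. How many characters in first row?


Zigzag "gnbbaflobp" into 3 rows:
Placing characters:
  'g' => row 0
  'n' => row 1
  'b' => row 2
  'b' => row 1
  'a' => row 0
  'f' => row 1
  'l' => row 2
  'o' => row 1
  'b' => row 0
  'p' => row 1
Rows:
  Row 0: "gab"
  Row 1: "nbfop"
  Row 2: "bl"
First row length: 3

3


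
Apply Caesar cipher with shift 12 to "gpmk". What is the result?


Caesar cipher: shift "gpmk" by 12
  'g' (pos 6) + 12 = pos 18 = 's'
  'p' (pos 15) + 12 = pos 1 = 'b'
  'm' (pos 12) + 12 = pos 24 = 'y'
  'k' (pos 10) + 12 = pos 22 = 'w'
Result: sbyw

sbyw


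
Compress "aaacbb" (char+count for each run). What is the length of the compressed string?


Input: aaacbb
Runs:
  'a' x 3 => "a3"
  'c' x 1 => "c1"
  'b' x 2 => "b2"
Compressed: "a3c1b2"
Compressed length: 6

6


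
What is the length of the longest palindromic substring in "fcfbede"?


Input: "fcfbede"
Checking substrings for palindromes:
  [0:3] "fcf" (len 3) => palindrome
  [4:7] "ede" (len 3) => palindrome
Longest palindromic substring: "fcf" with length 3

3


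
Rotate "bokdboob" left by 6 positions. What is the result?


Input: "bokdboob", rotate left by 6
First 6 characters: "bokdbo"
Remaining characters: "ob"
Concatenate remaining + first: "ob" + "bokdbo" = "obbokdbo"

obbokdbo


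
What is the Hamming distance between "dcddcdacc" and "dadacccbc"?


Comparing "dcddcdacc" and "dadacccbc" position by position:
  Position 0: 'd' vs 'd' => same
  Position 1: 'c' vs 'a' => differ
  Position 2: 'd' vs 'd' => same
  Position 3: 'd' vs 'a' => differ
  Position 4: 'c' vs 'c' => same
  Position 5: 'd' vs 'c' => differ
  Position 6: 'a' vs 'c' => differ
  Position 7: 'c' vs 'b' => differ
  Position 8: 'c' vs 'c' => same
Total differences (Hamming distance): 5

5


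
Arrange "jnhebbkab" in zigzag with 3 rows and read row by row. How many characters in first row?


Zigzag "jnhebbkab" into 3 rows:
Placing characters:
  'j' => row 0
  'n' => row 1
  'h' => row 2
  'e' => row 1
  'b' => row 0
  'b' => row 1
  'k' => row 2
  'a' => row 1
  'b' => row 0
Rows:
  Row 0: "jbb"
  Row 1: "neba"
  Row 2: "hk"
First row length: 3

3


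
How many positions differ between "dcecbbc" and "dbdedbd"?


Comparing "dcecbbc" and "dbdedbd" position by position:
  Position 0: 'd' vs 'd' => same
  Position 1: 'c' vs 'b' => DIFFER
  Position 2: 'e' vs 'd' => DIFFER
  Position 3: 'c' vs 'e' => DIFFER
  Position 4: 'b' vs 'd' => DIFFER
  Position 5: 'b' vs 'b' => same
  Position 6: 'c' vs 'd' => DIFFER
Positions that differ: 5

5


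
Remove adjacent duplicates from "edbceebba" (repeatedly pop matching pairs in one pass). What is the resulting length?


Input: edbceebba
Stack-based adjacent duplicate removal:
  Read 'e': push. Stack: e
  Read 'd': push. Stack: ed
  Read 'b': push. Stack: edb
  Read 'c': push. Stack: edbc
  Read 'e': push. Stack: edbce
  Read 'e': matches stack top 'e' => pop. Stack: edbc
  Read 'b': push. Stack: edbcb
  Read 'b': matches stack top 'b' => pop. Stack: edbc
  Read 'a': push. Stack: edbca
Final stack: "edbca" (length 5)

5


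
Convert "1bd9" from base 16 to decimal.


Input: "1bd9" in base 16
Positional expansion:
  Digit '1' (value 1) x 16^3 = 4096
  Digit 'b' (value 11) x 16^2 = 2816
  Digit 'd' (value 13) x 16^1 = 208
  Digit '9' (value 9) x 16^0 = 9
Sum = 7129

7129


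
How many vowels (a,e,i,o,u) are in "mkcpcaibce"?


Input: mkcpcaibce
Checking each character:
  'm' at position 0: consonant
  'k' at position 1: consonant
  'c' at position 2: consonant
  'p' at position 3: consonant
  'c' at position 4: consonant
  'a' at position 5: vowel (running total: 1)
  'i' at position 6: vowel (running total: 2)
  'b' at position 7: consonant
  'c' at position 8: consonant
  'e' at position 9: vowel (running total: 3)
Total vowels: 3

3


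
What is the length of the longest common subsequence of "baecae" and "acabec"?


LCS of "baecae" and "acabec"
DP table:
           a    c    a    b    e    c
      0    0    0    0    0    0    0
  b   0    0    0    0    1    1    1
  a   0    1    1    1    1    1    1
  e   0    1    1    1    1    2    2
  c   0    1    2    2    2    2    3
  a   0    1    2    3    3    3    3
  e   0    1    2    3    3    4    4
LCS length = dp[6][6] = 4

4


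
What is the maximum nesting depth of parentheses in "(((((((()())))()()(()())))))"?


Input: "(((((((()())))()()(()())))))"
Tracking depth:
  Position 0 '(': depth becomes 1
  Position 1 '(': depth becomes 2
  Position 2 '(': depth becomes 3
  Position 3 '(': depth becomes 4
  Position 4 '(': depth becomes 5
  Position 5 '(': depth becomes 6
  Position 6 '(': depth becomes 7
  Position 7 '(': depth becomes 8
  Position 8 ')': depth becomes 7
  Position 9 '(': depth becomes 8
  Position 10 ')': depth becomes 7
  Position 11 ')': depth becomes 6
  Position 12 ')': depth becomes 5
  Position 13 ')': depth becomes 4
  Position 14 '(': depth becomes 5
  Position 15 ')': depth becomes 4
  Position 16 '(': depth becomes 5
  Position 17 ')': depth becomes 4
  Position 18 '(': depth becomes 5
  Position 19 '(': depth becomes 6
  Position 20 ')': depth becomes 5
  Position 21 '(': depth becomes 6
  Position 22 ')': depth becomes 5
  Position 23 ')': depth becomes 4
  Position 24 ')': depth becomes 3
  Position 25 ')': depth becomes 2
  Position 26 ')': depth becomes 1
  Position 27 ')': depth becomes 0
Maximum depth reached: 8

8
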